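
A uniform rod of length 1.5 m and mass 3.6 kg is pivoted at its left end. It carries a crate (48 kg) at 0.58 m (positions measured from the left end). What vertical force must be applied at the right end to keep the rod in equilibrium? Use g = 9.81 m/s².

Choose the left end as the axis so the unknown pivot reaction has zero arm there.
Beam weight: 3.6 × 9.81 = 35.32 N down at 0.75 m → arm 0.75 m, τ = 35.32 × 0.75 = 26.49 N·m clockwise.
Crate: 48 × 9.81 = 470.9 N down at 0.58 m → arm 0.58 m, τ = 470.9 × 0.58 = 273.1 N·m clockwise.
Net moment of the loads = 299.6 N·m clockwise.
The upward force F acts at the right end, arm 1.5 m, giving F × 1.5 counterclockwise.
Στ = 0 ⇒ F × 1.5 = 299.6 ⇒ F = 299.6 / 1.5 = 200 N.

F ≈ 200 N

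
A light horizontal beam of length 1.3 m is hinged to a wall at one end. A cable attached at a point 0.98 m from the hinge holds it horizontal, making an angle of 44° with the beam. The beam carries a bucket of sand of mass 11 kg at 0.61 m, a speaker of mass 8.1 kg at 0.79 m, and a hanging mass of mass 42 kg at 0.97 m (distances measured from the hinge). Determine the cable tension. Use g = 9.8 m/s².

Sum moments about the hinge (the unknown hinge reaction has zero arm there).
Bucket of sand: 11 × 9.8 = 107.8 N down at 0.61 m → arm 0.61 m, τ = 107.8 × 0.61 = 65.76 N·m clockwise.
Speaker: 8.1 × 9.8 = 79.38 N down at 0.79 m → arm 0.79 m, τ = 79.38 × 0.79 = 62.71 N·m clockwise.
Hanging mass: 42 × 9.8 = 411.6 N down at 0.97 m → arm 0.97 m, τ = 411.6 × 0.97 = 399.3 N·m clockwise.
Total clockwise load moment = 527.8 N·m.
The cable tension T acts at 0.98 m; only its component perpendicular to the beam, T sinθ, produces torque. sin 44° = 0.6947.
For rotational equilibrium, T × 0.98 × 0.6947 = 527.8, so T = 527.8 / 0.6808 = 775 N.

T ≈ 775 N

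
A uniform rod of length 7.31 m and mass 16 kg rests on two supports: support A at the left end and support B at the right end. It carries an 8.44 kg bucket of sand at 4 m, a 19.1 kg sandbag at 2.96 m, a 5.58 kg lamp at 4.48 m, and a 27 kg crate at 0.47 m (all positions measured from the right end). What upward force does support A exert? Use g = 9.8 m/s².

R_A ≈ 250 N

Choose support B as the axis so its reaction then has zero moment arm.
Beam weight: 16 × 9.8 = 156.8 N down at 3.655 m → arm 3.655 m, τ = 156.8 × 3.655 = 573.1 N·m counterclockwise.
Bucket of sand: 8.44 × 9.8 = 82.71 N down at 4 m → arm 4 m, τ = 82.71 × 4 = 330.8 N·m counterclockwise.
Sandbag: 19.1 × 9.8 = 187.2 N down at 2.96 m → arm 2.96 m, τ = 187.2 × 2.96 = 554.1 N·m counterclockwise.
Lamp: 5.58 × 9.8 = 54.68 N down at 4.48 m → arm 4.48 m, τ = 54.68 × 4.48 = 245 N·m counterclockwise.
Crate: 27 × 9.8 = 264.6 N down at 0.47 m → arm 0.47 m, τ = 264.6 × 0.47 = 124.4 N·m counterclockwise.
Net load moment about support B = 1827 N·m counterclockwise.
Reaction R at support A is upward at 7.31 m, arm 7.31 m → moment R × 7.31 clockwise.
For rotational equilibrium, R × 7.31 = 1827, so R = 250 N.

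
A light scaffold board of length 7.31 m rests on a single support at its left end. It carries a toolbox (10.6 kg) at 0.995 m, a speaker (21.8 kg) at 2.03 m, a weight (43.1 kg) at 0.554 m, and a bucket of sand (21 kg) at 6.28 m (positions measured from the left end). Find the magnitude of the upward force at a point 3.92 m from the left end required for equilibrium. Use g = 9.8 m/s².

F ≈ 526 N

Taking torques about the left end:
Toolbox: 10.6 × 9.8 = 103.9 N down at 0.995 m → arm 0.995 m, τ = 103.9 × 0.995 = 103.4 N·m clockwise.
Speaker: 21.8 × 9.8 = 213.6 N down at 2.03 m → arm 2.03 m, τ = 213.6 × 2.03 = 433.6 N·m clockwise.
Weight: 43.1 × 9.8 = 422.4 N down at 0.554 m → arm 0.554 m, τ = 422.4 × 0.554 = 234 N·m clockwise.
Bucket of sand: 21 × 9.8 = 205.8 N down at 6.28 m → arm 6.28 m, τ = 205.8 × 6.28 = 1292 N·m clockwise.
Net moment of the loads = 2063 N·m clockwise.
The upward force F acts at a point 3.92 m from the left end, arm 3.92 m, giving F × 3.92 counterclockwise.
For rotational equilibrium, F × 3.92 = 2063, so F = 2063 / 3.92 = 526 N.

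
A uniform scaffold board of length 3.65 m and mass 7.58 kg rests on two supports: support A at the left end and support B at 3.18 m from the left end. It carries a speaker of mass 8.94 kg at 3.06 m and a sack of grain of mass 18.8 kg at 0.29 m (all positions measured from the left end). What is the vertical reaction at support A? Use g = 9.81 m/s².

R_A ≈ 203 N

Taking torques about support B:
Beam weight: 7.58 × 9.81 = 74.36 N down at 1.825 m → arm 1.355 m, τ = 74.36 × 1.355 = 100.8 N·m counterclockwise.
Speaker: 8.94 × 9.81 = 87.7 N down at 3.06 m → arm 0.12 m, τ = 87.7 × 0.12 = 10.52 N·m counterclockwise.
Sack of grain: 18.8 × 9.81 = 184.4 N down at 0.29 m → arm 2.89 m, τ = 184.4 × 2.89 = 532.9 N·m counterclockwise.
Net load moment about support B = 644.2 N·m counterclockwise.
Reaction R at support A is upward at 0 m, arm 3.18 m → moment R × 3.18 clockwise.
Στ = 0 ⇒ R × 3.18 = 644.2 ⇒ R = 203 N.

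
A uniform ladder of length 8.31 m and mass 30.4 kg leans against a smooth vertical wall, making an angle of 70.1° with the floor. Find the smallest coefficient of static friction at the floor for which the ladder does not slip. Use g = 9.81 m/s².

Choose the foot of the ladder as the axis so the floor normal and friction both act there and drop out.
Ladder weight 30.4×9.81 = 298.2 N acts at 4.155 m along the ladder; its horizontal arm is 4.155·cos70.1° = 1.414 m → τ = 421.7 N·m clockwise.
Wall normal N acts horizontally at the top; its moment arm is the height L sinθ = 8.31·sin70.1° = 7.814 m, counterclockwise.
Setting net torque to zero: N × 7.814 = 421.7 → N = 53.97 N.
ΣFx = 0 ⇒ f = N_wall = 53.97 N. ΣFy = 0 ⇒ N_floor = 298.2 N.
μ_min = f / N_floor = 53.97 / 298.2 = 0.181.

μ_min ≈ 0.181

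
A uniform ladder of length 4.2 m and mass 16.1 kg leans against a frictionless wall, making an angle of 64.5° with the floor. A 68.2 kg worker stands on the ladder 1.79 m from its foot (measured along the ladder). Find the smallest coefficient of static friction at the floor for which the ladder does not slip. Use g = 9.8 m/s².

μ_min ≈ 0.21

Taking torques about the foot of the ladder:
Ladder weight 16.1×9.8 = 157.8 N acts at 2.1 m along the ladder; its horizontal arm is 2.1·cos64.5° = 0.9041 m → τ = 142.7 N·m clockwise.
Worker: 68.2×9.8 = 668.4 N at 1.79 m → arm 0.7706 m → τ = 515.1 N·m clockwise.
Wall normal N acts horizontally at the top; its moment arm is the height L sinθ = 4.2·sin64.5° = 3.791 m, counterclockwise.
For rotational equilibrium, N × 3.791 = 657.8, so N = 173.5 N.
ΣFx = 0 ⇒ f = N_wall = 173.5 N. ΣFy = 0 ⇒ N_floor = 826.2 N.
μ_min = f / N_floor = 173.5 / 826.2 = 0.21.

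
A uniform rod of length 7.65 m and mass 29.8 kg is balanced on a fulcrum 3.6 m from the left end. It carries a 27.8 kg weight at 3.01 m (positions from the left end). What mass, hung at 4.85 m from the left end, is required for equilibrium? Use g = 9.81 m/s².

Choose the fulcrum (at 3.6 m from the left end) as the axis so the support reaction has zero arm there.
Beam weight: 29.8 × 9.81 = 292.3 N down at 3.825 m → arm 0.225 m, τ = 292.3 × 0.225 = 65.77 N·m clockwise.
Weight: 27.8 × 9.81 = 272.7 N down at 3.01 m → arm 0.59 m, τ = 272.7 × 0.59 = 160.9 N·m counterclockwise.
Net moment of known loads = 95.13 N·m counterclockwise.
An unknown mass m at 4.85 m has arm 1.25 m; its moment is m·g·1.25 clockwise.
Στ = 0 ⇒ m × 9.81 × 1.25 = 95.13 ⇒ m = 95.13 / (9.81 × 1.25) = 7.76 kg.

m ≈ 7.76 kg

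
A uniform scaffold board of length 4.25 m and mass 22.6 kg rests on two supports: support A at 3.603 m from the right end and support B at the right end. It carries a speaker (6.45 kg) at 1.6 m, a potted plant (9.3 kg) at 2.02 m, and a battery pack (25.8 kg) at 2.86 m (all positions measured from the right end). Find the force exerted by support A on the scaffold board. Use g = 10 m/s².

R_A ≈ 419 N

About support B:
Beam weight: 22.6 × 10 = 226 N down at 2.125 m → arm 2.125 m, τ = 226 × 2.125 = 480.2 N·m counterclockwise.
Speaker: 6.45 × 10 = 64.5 N down at 1.6 m → arm 1.6 m, τ = 64.5 × 1.6 = 103.2 N·m counterclockwise.
Potted plant: 9.3 × 10 = 93 N down at 2.02 m → arm 2.02 m, τ = 93 × 2.02 = 187.9 N·m counterclockwise.
Battery pack: 25.8 × 10 = 258 N down at 2.86 m → arm 2.86 m, τ = 258 × 2.86 = 737.9 N·m counterclockwise.
Net load moment about support B = 1509 N·m counterclockwise.
Reaction R at support A is upward at 3.603 m, arm 3.603 m → moment R × 3.603 clockwise.
Setting net torque to zero: R × 3.603 = 1509 → R = 419 N.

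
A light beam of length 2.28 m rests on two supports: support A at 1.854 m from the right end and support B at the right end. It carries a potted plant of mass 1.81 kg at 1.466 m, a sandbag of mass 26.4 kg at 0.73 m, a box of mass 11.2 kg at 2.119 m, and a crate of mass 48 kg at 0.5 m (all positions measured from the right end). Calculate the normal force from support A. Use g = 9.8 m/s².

Choose support B as the axis so its reaction then has zero moment arm.
Potted plant: 1.81 × 9.8 = 17.74 N down at 1.466 m → arm 1.466 m, τ = 17.74 × 1.466 = 26.01 N·m counterclockwise.
Sandbag: 26.4 × 9.8 = 258.7 N down at 0.73 m → arm 0.73 m, τ = 258.7 × 0.73 = 188.9 N·m counterclockwise.
Box: 11.2 × 9.8 = 109.8 N down at 2.119 m → arm 2.119 m, τ = 109.8 × 2.119 = 232.7 N·m counterclockwise.
Crate: 48 × 9.8 = 470.4 N down at 0.5 m → arm 0.5 m, τ = 470.4 × 0.5 = 235.2 N·m counterclockwise.
Net load moment about support B = 682.8 N·m counterclockwise.
Reaction R at support A is upward at 1.854 m, arm 1.854 m → moment R × 1.854 clockwise.
Setting net torque to zero: R × 1.854 = 682.8 → R = 368 N.

R_A ≈ 368 N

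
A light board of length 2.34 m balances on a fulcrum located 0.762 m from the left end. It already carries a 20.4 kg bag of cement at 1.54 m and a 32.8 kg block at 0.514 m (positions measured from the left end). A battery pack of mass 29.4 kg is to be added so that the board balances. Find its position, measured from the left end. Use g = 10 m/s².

x ≈ 0.499 m from the left end

Take moments about the fulcrum (at 0.762 m from the left end).
Bag of cement: 20.4 × 10 = 204 N down at 1.54 m → arm 0.778 m, τ = 204 × 0.778 = 158.7 N·m clockwise.
Block: 32.8 × 10 = 328 N down at 0.514 m → arm 0.248 m, τ = 328 × 0.248 = 81.34 N·m counterclockwise.
Net moment of existing loads = 77.36 N·m clockwise.
The battery pack weighs 29.4 × 10 = 294 N and must supply an equal counterclockwise moment, so its lever arm about the fulcrum is 77.36 / 294 = 0.263 m.
That puts it at 0.762 − 0.263 = 0.499 m from the left end.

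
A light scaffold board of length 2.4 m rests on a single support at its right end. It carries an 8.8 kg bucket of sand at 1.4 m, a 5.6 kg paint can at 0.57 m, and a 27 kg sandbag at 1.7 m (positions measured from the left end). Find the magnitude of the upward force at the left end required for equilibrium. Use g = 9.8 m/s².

Take moments about the right end.
Bucket of sand: 8.8 × 9.8 = 86.24 N down at 1.4 m → arm 1 m, τ = 86.24 × 1 = 86.24 N·m counterclockwise.
Paint can: 5.6 × 9.8 = 54.88 N down at 0.57 m → arm 1.83 m, τ = 54.88 × 1.83 = 100.4 N·m counterclockwise.
Sandbag: 27 × 9.8 = 264.6 N down at 1.7 m → arm 0.7 m, τ = 264.6 × 0.7 = 185.2 N·m counterclockwise.
Net moment of the loads = 371.8 N·m counterclockwise.
The upward force F acts at the left end, arm 2.4 m, giving F × 2.4 clockwise.
Balancing moments: F × 2.4 = 371.8, giving F = 371.8 / 2.4 = 155 N.

F ≈ 155 N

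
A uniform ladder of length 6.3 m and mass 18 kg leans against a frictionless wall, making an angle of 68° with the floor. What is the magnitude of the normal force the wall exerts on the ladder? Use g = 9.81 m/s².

Taking torques about the foot of the ladder:
Ladder weight 18×9.81 = 176.6 N acts at 3.15 m along the ladder; its horizontal arm is 3.15·cos68° = 1.18 m → τ = 208.4 N·m clockwise.
Wall normal N acts horizontally at the top; its moment arm is the height L sinθ = 6.3·sin68° = 5.841 m, counterclockwise.
Setting net torque to zero: N × 5.841 = 208.4 → N = 35.7 N.

N_wall ≈ 35.7 N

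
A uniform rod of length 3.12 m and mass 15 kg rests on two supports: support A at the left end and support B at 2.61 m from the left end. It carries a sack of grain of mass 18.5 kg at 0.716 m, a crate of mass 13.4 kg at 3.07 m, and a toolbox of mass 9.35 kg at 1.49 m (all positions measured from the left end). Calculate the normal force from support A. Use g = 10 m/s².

R_A ≈ 211 N

Sum moments about support B (its reaction then has zero moment arm).
Beam weight: 15 × 10 = 150 N down at 1.56 m → arm 1.05 m, τ = 150 × 1.05 = 157.5 N·m counterclockwise.
Sack of grain: 18.5 × 10 = 185 N down at 0.716 m → arm 1.894 m, τ = 185 × 1.894 = 350.4 N·m counterclockwise.
Crate: 13.4 × 10 = 134 N down at 3.07 m → arm 0.46 m, τ = 134 × 0.46 = 61.64 N·m clockwise.
Toolbox: 9.35 × 10 = 93.5 N down at 1.49 m → arm 1.12 m, τ = 93.5 × 1.12 = 104.7 N·m counterclockwise.
Net load moment about support B = 551 N·m counterclockwise.
Reaction R at support A is upward at 0 m, arm 2.61 m → moment R × 2.61 clockwise.
For rotational equilibrium, R × 2.61 = 551, so R = 211 N.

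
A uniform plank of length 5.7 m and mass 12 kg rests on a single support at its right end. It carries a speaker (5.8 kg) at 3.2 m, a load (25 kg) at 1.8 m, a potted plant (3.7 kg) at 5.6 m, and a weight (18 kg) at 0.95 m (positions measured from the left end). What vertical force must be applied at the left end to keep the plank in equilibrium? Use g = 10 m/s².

Taking torques about the right end:
Beam weight: 12 × 10 = 120 N down at 2.85 m → arm 2.85 m, τ = 120 × 2.85 = 342 N·m counterclockwise.
Speaker: 5.8 × 10 = 58 N down at 3.2 m → arm 2.5 m, τ = 58 × 2.5 = 145 N·m counterclockwise.
Load: 25 × 10 = 250 N down at 1.8 m → arm 3.9 m, τ = 250 × 3.9 = 975 N·m counterclockwise.
Potted plant: 3.7 × 10 = 37 N down at 5.6 m → arm 0.1 m, τ = 37 × 0.1 = 3.7 N·m counterclockwise.
Weight: 18 × 10 = 180 N down at 0.95 m → arm 4.75 m, τ = 180 × 4.75 = 855 N·m counterclockwise.
Net moment of the loads = 2321 N·m counterclockwise.
The upward force F acts at the left end, arm 5.7 m, giving F × 5.7 clockwise.
Στ = 0 ⇒ F × 5.7 = 2321 ⇒ F = 2321 / 5.7 = 407 N.

F ≈ 407 N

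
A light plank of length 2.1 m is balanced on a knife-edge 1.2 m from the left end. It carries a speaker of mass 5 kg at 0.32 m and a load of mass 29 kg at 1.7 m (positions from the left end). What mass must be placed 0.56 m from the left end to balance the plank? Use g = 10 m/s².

Choose the knife-edge (at 1.2 m from the left end) as the axis so the support reaction has zero arm there.
Speaker: 5 × 10 = 50 N down at 0.32 m → arm 0.88 m, τ = 50 × 0.88 = 44 N·m counterclockwise.
Load: 29 × 10 = 290 N down at 1.7 m → arm 0.5 m, τ = 290 × 0.5 = 145 N·m clockwise.
Net moment of known loads = 101 N·m clockwise.
An unknown mass m at 0.56 m has arm 0.64 m; its moment is m·g·0.64 counterclockwise.
Balancing moments: m × 10 × 0.64 = 101, giving m = 101 / (10 × 0.64) = 15.8 kg.

m ≈ 15.8 kg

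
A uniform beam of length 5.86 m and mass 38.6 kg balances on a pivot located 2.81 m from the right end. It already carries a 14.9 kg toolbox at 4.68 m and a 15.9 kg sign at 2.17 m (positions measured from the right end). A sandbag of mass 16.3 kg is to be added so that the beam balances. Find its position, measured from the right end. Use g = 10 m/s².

Sum moments about the pivot (at 2.81 m from the right end) (the support reaction has zero arm there).
Beam weight: 38.6 × 10 = 386 N down at 2.93 m → arm 0.12 m, τ = 386 × 0.12 = 46.32 N·m counterclockwise.
Toolbox: 14.9 × 10 = 149 N down at 4.68 m → arm 1.87 m, τ = 149 × 1.87 = 278.6 N·m counterclockwise.
Sign: 15.9 × 10 = 159 N down at 2.17 m → arm 0.64 m, τ = 159 × 0.64 = 101.8 N·m clockwise.
Net moment of existing loads = 223.1 N·m counterclockwise.
The sandbag weighs 16.3 × 10 = 163 N and must supply an equal clockwise moment, so its lever arm about the pivot is 223.1 / 163 = 1.37 m.
That puts it at 2.81 − 1.37 = 1.44 m from the right end.

x ≈ 1.44 m from the right end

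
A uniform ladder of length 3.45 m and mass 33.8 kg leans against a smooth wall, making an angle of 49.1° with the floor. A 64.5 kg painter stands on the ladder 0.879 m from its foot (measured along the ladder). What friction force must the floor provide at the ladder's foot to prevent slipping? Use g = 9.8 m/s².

f ≈ 283 N

Choose the foot of the ladder as the axis so the floor normal and friction both act there and drop out.
Ladder weight 33.8×9.8 = 331.2 N acts at 1.725 m along the ladder; its horizontal arm is 1.725·cos49.1° = 1.129 m → τ = 373.9 N·m clockwise.
Painter: 64.5×9.8 = 632.1 N at 0.879 m → arm 0.5755 m → τ = 363.8 N·m clockwise.
Wall normal N acts horizontally at the top; its moment arm is the height L sinθ = 3.45·sin49.1° = 2.608 m, counterclockwise.
Στ = 0 ⇒ N × 2.608 = 737.7 ⇒ N = 283 N.
ΣFx = 0: friction at the foot balances the wall's push, so f = N_wall = 283 N.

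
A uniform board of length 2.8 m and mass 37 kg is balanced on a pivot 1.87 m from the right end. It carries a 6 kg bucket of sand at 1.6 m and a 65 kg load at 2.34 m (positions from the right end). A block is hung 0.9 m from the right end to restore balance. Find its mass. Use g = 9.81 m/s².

m ≈ 11.9 kg

Choose the pivot (at 1.87 m from the right end) as the axis so the support reaction has zero arm there.
Beam weight: 37 × 9.81 = 363 N down at 1.4 m → arm 0.47 m, τ = 363 × 0.47 = 170.6 N·m clockwise.
Bucket of sand: 6 × 9.81 = 58.86 N down at 1.6 m → arm 0.27 m, τ = 58.86 × 0.27 = 15.89 N·m clockwise.
Load: 65 × 9.81 = 637.6 N down at 2.34 m → arm 0.47 m, τ = 637.6 × 0.47 = 299.7 N·m counterclockwise.
Net moment of known loads = 113.2 N·m counterclockwise.
An unknown mass m at 0.9 m has arm 0.97 m; its moment is m·g·0.97 clockwise.
Στ = 0 ⇒ m × 9.81 × 0.97 = 113.2 ⇒ m = 113.2 / (9.81 × 0.97) = 11.9 kg.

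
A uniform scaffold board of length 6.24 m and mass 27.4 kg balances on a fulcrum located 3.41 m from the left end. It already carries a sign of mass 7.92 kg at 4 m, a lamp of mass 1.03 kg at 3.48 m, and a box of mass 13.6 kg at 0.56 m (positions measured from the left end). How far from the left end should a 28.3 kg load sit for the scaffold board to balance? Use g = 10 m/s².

x ≈ 4.89 m from the left end

Taking torques about the fulcrum (at 3.41 m from the left end):
Beam weight: 27.4 × 10 = 274 N down at 3.12 m → arm 0.29 m, τ = 274 × 0.29 = 79.46 N·m counterclockwise.
Sign: 7.92 × 10 = 79.2 N down at 4 m → arm 0.59 m, τ = 79.2 × 0.59 = 46.73 N·m clockwise.
Lamp: 1.03 × 10 = 10.3 N down at 3.48 m → arm 0.07 m, τ = 10.3 × 0.07 = 0.721 N·m clockwise.
Box: 13.6 × 10 = 136 N down at 0.56 m → arm 2.85 m, τ = 136 × 2.85 = 387.6 N·m counterclockwise.
Net moment of existing loads = 419.6 N·m counterclockwise.
The load weighs 28.3 × 10 = 283 N and must supply an equal clockwise moment, so its lever arm about the fulcrum is 419.6 / 283 = 1.48 m.
That puts it at 3.41 + 1.48 = 4.89 m from the left end.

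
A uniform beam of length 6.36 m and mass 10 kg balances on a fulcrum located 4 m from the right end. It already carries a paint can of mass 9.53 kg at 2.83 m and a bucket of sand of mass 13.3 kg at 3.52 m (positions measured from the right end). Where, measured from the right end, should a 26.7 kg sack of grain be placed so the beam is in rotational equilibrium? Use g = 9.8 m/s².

x ≈ 4.96 m from the right end

About the fulcrum (at 4 m from the right end):
Beam weight: 10 × 9.8 = 98 N down at 3.18 m → arm 0.82 m, τ = 98 × 0.82 = 80.36 N·m clockwise.
Paint can: 9.53 × 9.8 = 93.39 N down at 2.83 m → arm 1.17 m, τ = 93.39 × 1.17 = 109.3 N·m clockwise.
Bucket of sand: 13.3 × 9.8 = 130.3 N down at 3.52 m → arm 0.48 m, τ = 130.3 × 0.48 = 62.54 N·m clockwise.
Net moment of existing loads = 252.2 N·m clockwise.
The sack of grain weighs 26.7 × 9.8 = 261.7 N and must supply an equal counterclockwise moment, so its lever arm about the fulcrum is 252.2 / 261.7 = 0.964 m.
That puts it at 4 + 0.964 = 4.96 m from the right end.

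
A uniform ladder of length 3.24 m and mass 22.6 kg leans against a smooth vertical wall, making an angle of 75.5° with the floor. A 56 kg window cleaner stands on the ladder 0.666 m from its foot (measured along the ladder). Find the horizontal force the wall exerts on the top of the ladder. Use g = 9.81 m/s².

Choose the foot of the ladder as the axis so the floor normal and friction both act there and drop out.
Ladder weight 22.6×9.81 = 221.7 N acts at 1.62 m along the ladder; its horizontal arm is 1.62·cos75.5° = 0.4056 m → τ = 89.92 N·m clockwise.
Window cleaner: 56×9.81 = 549.4 N at 0.666 m → arm 0.1668 m → τ = 91.64 N·m clockwise.
Wall normal N acts horizontally at the top; its moment arm is the height L sinθ = 3.24·sin75.5° = 3.137 m, counterclockwise.
Setting net torque to zero: N × 3.137 = 181.6 → N = 57.9 N.

N_wall ≈ 57.9 N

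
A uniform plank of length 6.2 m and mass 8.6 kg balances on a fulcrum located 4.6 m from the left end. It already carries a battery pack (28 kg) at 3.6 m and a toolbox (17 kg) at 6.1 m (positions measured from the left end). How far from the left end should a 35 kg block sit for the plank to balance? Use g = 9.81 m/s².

Take moments about the fulcrum (at 4.6 m from the left end).
Beam weight: 8.6 × 9.81 = 84.37 N down at 3.1 m → arm 1.5 m, τ = 84.37 × 1.5 = 126.6 N·m counterclockwise.
Battery pack: 28 × 9.81 = 274.7 N down at 3.6 m → arm 1 m, τ = 274.7 × 1 = 274.7 N·m counterclockwise.
Toolbox: 17 × 9.81 = 166.8 N down at 6.1 m → arm 1.5 m, τ = 166.8 × 1.5 = 250.2 N·m clockwise.
Net moment of existing loads = 151.1 N·m counterclockwise.
The block weighs 35 × 9.81 = 343.4 N and must supply an equal clockwise moment, so its lever arm about the fulcrum is 151.1 / 343.4 = 0.44 m.
That puts it at 4.6 + 0.44 = 5.04 m from the left end.

x ≈ 5.04 m from the left end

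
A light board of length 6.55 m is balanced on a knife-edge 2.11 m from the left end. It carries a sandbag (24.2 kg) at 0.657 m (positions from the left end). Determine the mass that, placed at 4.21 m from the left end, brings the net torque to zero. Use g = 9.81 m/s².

m ≈ 16.7 kg

About the knife-edge (at 2.11 m from the left end):
Sandbag: 24.2 × 9.81 = 237.4 N down at 0.657 m → arm 1.453 m, τ = 237.4 × 1.453 = 344.9 N·m counterclockwise.
Net moment of known loads = 344.9 N·m counterclockwise.
An unknown mass m at 4.21 m has arm 2.1 m; its moment is m·g·2.1 clockwise.
Setting net torque to zero: m × 9.81 × 2.1 = 344.9 → m = 344.9 / (9.81 × 2.1) = 16.7 kg.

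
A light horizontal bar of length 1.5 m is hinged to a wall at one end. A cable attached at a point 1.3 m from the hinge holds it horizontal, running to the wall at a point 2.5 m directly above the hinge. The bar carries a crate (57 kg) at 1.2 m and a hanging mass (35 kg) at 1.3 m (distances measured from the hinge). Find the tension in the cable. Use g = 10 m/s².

Take moments about the hinge.
Crate: 57 × 10 = 570 N down at 1.2 m → arm 1.2 m, τ = 570 × 1.2 = 684 N·m clockwise.
Hanging mass: 35 × 10 = 350 N down at 1.3 m → arm 1.3 m, τ = 350 × 1.3 = 455 N·m clockwise.
Total clockwise load moment = 1139 N·m.
The cable tension T acts at 1.3 m; only its component perpendicular to the bar, T sinθ, produces torque. sinθ = h/√(h²+d²) = 2.5/√(2.5²+1.3²) = 0.8872.
Setting net torque to zero: T × 1.3 × 0.8872 = 1139 → T = 1139 / 1.153 = 988 N.

T ≈ 988 N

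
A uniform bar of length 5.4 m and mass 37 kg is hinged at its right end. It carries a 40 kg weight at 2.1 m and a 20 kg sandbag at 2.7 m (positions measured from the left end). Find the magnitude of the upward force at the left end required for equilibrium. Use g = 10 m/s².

About the right end:
Beam weight: 37 × 10 = 370 N down at 2.7 m → arm 2.7 m, τ = 370 × 2.7 = 999 N·m counterclockwise.
Weight: 40 × 10 = 400 N down at 2.1 m → arm 3.3 m, τ = 400 × 3.3 = 1320 N·m counterclockwise.
Sandbag: 20 × 10 = 200 N down at 2.7 m → arm 2.7 m, τ = 200 × 2.7 = 540 N·m counterclockwise.
Net moment of the loads = 2859 N·m counterclockwise.
The upward force F acts at the left end, arm 5.4 m, giving F × 5.4 clockwise.
For rotational equilibrium, F × 5.4 = 2859, so F = 2859 / 5.4 = 529 N.

F ≈ 529 N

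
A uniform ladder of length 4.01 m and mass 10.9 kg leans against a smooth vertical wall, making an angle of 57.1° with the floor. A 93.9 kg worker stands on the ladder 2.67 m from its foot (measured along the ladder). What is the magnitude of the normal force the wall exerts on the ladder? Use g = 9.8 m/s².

Take moments about the foot of the ladder.
Ladder weight 10.9×9.8 = 106.8 N acts at 2.005 m along the ladder; its horizontal arm is 2.005·cos57.1° = 1.089 m → τ = 116.3 N·m clockwise.
Worker: 93.9×9.8 = 920.2 N at 2.67 m → arm 1.45 m → τ = 1334 N·m clockwise.
Wall normal N acts horizontally at the top; its moment arm is the height L sinθ = 4.01·sin57.1° = 3.367 m, counterclockwise.
Στ = 0 ⇒ N × 3.367 = 1450 ⇒ N = 431 N.

N_wall ≈ 431 N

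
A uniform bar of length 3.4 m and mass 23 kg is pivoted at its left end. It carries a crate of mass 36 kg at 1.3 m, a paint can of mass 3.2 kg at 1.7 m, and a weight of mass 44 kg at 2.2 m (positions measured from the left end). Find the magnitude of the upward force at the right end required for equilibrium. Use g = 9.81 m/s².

F ≈ 543 N

Taking torques about the left end:
Beam weight: 23 × 9.81 = 225.6 N down at 1.7 m → arm 1.7 m, τ = 225.6 × 1.7 = 383.5 N·m clockwise.
Crate: 36 × 9.81 = 353.2 N down at 1.3 m → arm 1.3 m, τ = 353.2 × 1.3 = 459.2 N·m clockwise.
Paint can: 3.2 × 9.81 = 31.39 N down at 1.7 m → arm 1.7 m, τ = 31.39 × 1.7 = 53.36 N·m clockwise.
Weight: 44 × 9.81 = 431.6 N down at 2.2 m → arm 2.2 m, τ = 431.6 × 2.2 = 949.5 N·m clockwise.
Net moment of the loads = 1846 N·m clockwise.
The upward force F acts at the right end, arm 3.4 m, giving F × 3.4 counterclockwise.
Balancing moments: F × 3.4 = 1846, giving F = 1846 / 3.4 = 543 N.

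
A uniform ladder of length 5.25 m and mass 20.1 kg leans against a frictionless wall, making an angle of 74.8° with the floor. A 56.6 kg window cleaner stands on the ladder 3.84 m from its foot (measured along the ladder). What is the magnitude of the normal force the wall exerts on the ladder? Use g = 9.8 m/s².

N_wall ≈ 137 N

Taking torques about the foot of the ladder:
Ladder weight 20.1×9.8 = 197 N acts at 2.625 m along the ladder; its horizontal arm is 2.625·cos74.8° = 0.6882 m → τ = 135.6 N·m clockwise.
Window cleaner: 56.6×9.8 = 554.7 N at 3.84 m → arm 1.007 m → τ = 558.6 N·m clockwise.
Wall normal N acts horizontally at the top; its moment arm is the height L sinθ = 5.25·sin74.8° = 5.066 m, counterclockwise.
For rotational equilibrium, N × 5.066 = 694.2, so N = 137 N.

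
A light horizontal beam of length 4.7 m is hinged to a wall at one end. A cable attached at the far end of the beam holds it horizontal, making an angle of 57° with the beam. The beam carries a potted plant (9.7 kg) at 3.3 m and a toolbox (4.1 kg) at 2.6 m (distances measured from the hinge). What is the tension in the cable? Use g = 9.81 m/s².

T ≈ 106 N

Choose the hinge as the axis so the unknown hinge reaction has zero arm there.
Potted plant: 9.7 × 9.81 = 95.16 N down at 3.3 m → arm 3.3 m, τ = 95.16 × 3.3 = 314 N·m clockwise.
Toolbox: 4.1 × 9.81 = 40.22 N down at 2.6 m → arm 2.6 m, τ = 40.22 × 2.6 = 104.6 N·m clockwise.
Total clockwise load moment = 418.6 N·m.
The cable tension T acts at 4.7 m; only its component perpendicular to the beam, T sinθ, produces torque. sin 57° = 0.8387.
Setting net torque to zero: T × 4.7 × 0.8387 = 418.6 → T = 418.6 / 3.942 = 106 N.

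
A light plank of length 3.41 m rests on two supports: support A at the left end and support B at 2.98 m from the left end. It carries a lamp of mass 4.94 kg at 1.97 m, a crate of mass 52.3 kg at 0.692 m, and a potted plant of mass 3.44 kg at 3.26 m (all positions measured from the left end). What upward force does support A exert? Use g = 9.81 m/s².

R_A ≈ 407 N

About support B:
Lamp: 4.94 × 9.81 = 48.46 N down at 1.97 m → arm 1.01 m, τ = 48.46 × 1.01 = 48.94 N·m counterclockwise.
Crate: 52.3 × 9.81 = 513.1 N down at 0.692 m → arm 2.288 m, τ = 513.1 × 2.288 = 1174 N·m counterclockwise.
Potted plant: 3.44 × 9.81 = 33.75 N down at 3.26 m → arm 0.28 m, τ = 33.75 × 0.28 = 9.45 N·m clockwise.
Net load moment about support B = 1213 N·m counterclockwise.
Reaction R at support A is upward at 0 m, arm 2.98 m → moment R × 2.98 clockwise.
Setting net torque to zero: R × 2.98 = 1213 → R = 407 N.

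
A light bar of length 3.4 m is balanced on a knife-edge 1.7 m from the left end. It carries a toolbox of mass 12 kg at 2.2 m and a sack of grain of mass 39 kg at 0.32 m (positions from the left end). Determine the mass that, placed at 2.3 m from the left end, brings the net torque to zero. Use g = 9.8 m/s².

About the knife-edge (at 1.7 m from the left end):
Toolbox: 12 × 9.8 = 117.6 N down at 2.2 m → arm 0.5 m, τ = 117.6 × 0.5 = 58.8 N·m clockwise.
Sack of grain: 39 × 9.8 = 382.2 N down at 0.32 m → arm 1.38 m, τ = 382.2 × 1.38 = 527.4 N·m counterclockwise.
Net moment of known loads = 468.6 N·m counterclockwise.
An unknown mass m at 2.3 m has arm 0.6 m; its moment is m·g·0.6 clockwise.
Balancing moments: m × 9.8 × 0.6 = 468.6, giving m = 468.6 / (9.8 × 0.6) = 79.7 kg.

m ≈ 79.7 kg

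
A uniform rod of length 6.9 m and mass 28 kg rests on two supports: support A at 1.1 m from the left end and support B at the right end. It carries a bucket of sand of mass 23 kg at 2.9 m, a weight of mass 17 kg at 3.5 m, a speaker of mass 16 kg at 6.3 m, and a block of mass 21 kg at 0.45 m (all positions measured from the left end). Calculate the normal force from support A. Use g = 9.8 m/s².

R_A ≈ 661 N

About support B:
Beam weight: 28 × 9.8 = 274.4 N down at 3.45 m → arm 3.45 m, τ = 274.4 × 3.45 = 946.7 N·m counterclockwise.
Bucket of sand: 23 × 9.8 = 225.4 N down at 2.9 m → arm 4 m, τ = 225.4 × 4 = 901.6 N·m counterclockwise.
Weight: 17 × 9.8 = 166.6 N down at 3.5 m → arm 3.4 m, τ = 166.6 × 3.4 = 566.4 N·m counterclockwise.
Speaker: 16 × 9.8 = 156.8 N down at 6.3 m → arm 0.6 m, τ = 156.8 × 0.6 = 94.08 N·m counterclockwise.
Block: 21 × 9.8 = 205.8 N down at 0.45 m → arm 6.45 m, τ = 205.8 × 6.45 = 1327 N·m counterclockwise.
Net load moment about support B = 3836 N·m counterclockwise.
Reaction R at support A is upward at 1.1 m, arm 5.8 m → moment R × 5.8 clockwise.
Στ = 0 ⇒ R × 5.8 = 3836 ⇒ R = 661 N.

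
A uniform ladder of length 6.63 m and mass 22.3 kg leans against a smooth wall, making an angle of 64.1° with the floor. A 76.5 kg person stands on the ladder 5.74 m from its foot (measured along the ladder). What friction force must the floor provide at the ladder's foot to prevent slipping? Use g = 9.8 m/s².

Choose the foot of the ladder as the axis so the floor normal and friction both act there and drop out.
Ladder weight 22.3×9.8 = 218.5 N acts at 3.315 m along the ladder; its horizontal arm is 3.315·cos64.1° = 1.448 m → τ = 316.4 N·m clockwise.
Person: 76.5×9.8 = 749.7 N at 5.74 m → arm 2.507 m → τ = 1879 N·m clockwise.
Wall normal N acts horizontally at the top; its moment arm is the height L sinθ = 6.63·sin64.1° = 5.964 m, counterclockwise.
Setting net torque to zero: N × 5.964 = 2195 → N = 368 N.
ΣFx = 0: friction at the foot balances the wall's push, so f = N_wall = 368 N.

f ≈ 368 N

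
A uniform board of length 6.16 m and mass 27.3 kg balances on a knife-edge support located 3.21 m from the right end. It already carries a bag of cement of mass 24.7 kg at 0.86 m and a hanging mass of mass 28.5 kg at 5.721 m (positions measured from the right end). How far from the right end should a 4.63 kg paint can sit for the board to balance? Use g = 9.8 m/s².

About the knife-edge support (at 3.21 m from the right end):
Beam weight: 27.3 × 9.8 = 267.5 N down at 3.08 m → arm 0.13 m, τ = 267.5 × 0.13 = 34.77 N·m clockwise.
Bag of cement: 24.7 × 9.8 = 242.1 N down at 0.86 m → arm 2.35 m, τ = 242.1 × 2.35 = 568.9 N·m clockwise.
Hanging mass: 28.5 × 9.8 = 279.3 N down at 5.721 m → arm 2.511 m, τ = 279.3 × 2.511 = 701.3 N·m counterclockwise.
Net moment of existing loads = 97.63 N·m counterclockwise.
The paint can weighs 4.63 × 9.8 = 45.37 N and must supply an equal clockwise moment, so its lever arm about the knife-edge support is 97.63 / 45.37 = 2.15 m.
That puts it at 3.21 − 2.15 = 1.06 m from the right end.

x ≈ 1.06 m from the right end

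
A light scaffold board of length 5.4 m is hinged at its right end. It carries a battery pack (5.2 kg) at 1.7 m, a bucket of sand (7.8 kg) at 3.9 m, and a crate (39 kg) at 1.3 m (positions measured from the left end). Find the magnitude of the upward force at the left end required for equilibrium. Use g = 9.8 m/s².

Take moments about the right end.
Battery pack: 5.2 × 9.8 = 50.96 N down at 1.7 m → arm 3.7 m, τ = 50.96 × 3.7 = 188.6 N·m counterclockwise.
Bucket of sand: 7.8 × 9.8 = 76.44 N down at 3.9 m → arm 1.5 m, τ = 76.44 × 1.5 = 114.7 N·m counterclockwise.
Crate: 39 × 9.8 = 382.2 N down at 1.3 m → arm 4.1 m, τ = 382.2 × 4.1 = 1567 N·m counterclockwise.
Net moment of the loads = 1870 N·m counterclockwise.
The upward force F acts at the left end, arm 5.4 m, giving F × 5.4 clockwise.
For rotational equilibrium, F × 5.4 = 1870, so F = 1870 / 5.4 = 346 N.

F ≈ 346 N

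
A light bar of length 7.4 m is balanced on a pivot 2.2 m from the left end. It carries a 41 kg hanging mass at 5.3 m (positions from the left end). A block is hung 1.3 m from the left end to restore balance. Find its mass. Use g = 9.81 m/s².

Choose the pivot (at 2.2 m from the left end) as the axis so the support reaction has zero arm there.
Hanging mass: 41 × 9.81 = 402.2 N down at 5.3 m → arm 3.1 m, τ = 402.2 × 3.1 = 1247 N·m clockwise.
Net moment of known loads = 1247 N·m clockwise.
An unknown mass m at 1.3 m has arm 0.9 m; its moment is m·g·0.9 counterclockwise.
Setting net torque to zero: m × 9.81 × 0.9 = 1247 → m = 1247 / (9.81 × 0.9) = 141 kg.

m ≈ 141 kg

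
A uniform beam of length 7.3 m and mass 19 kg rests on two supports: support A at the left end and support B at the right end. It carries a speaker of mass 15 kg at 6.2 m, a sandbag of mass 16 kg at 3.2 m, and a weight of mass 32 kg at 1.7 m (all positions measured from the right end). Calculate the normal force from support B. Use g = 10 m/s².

R_B ≈ 453 N

Taking torques about support A:
Beam weight: 19 × 10 = 190 N down at 3.65 m → arm 3.65 m, τ = 190 × 3.65 = 693.5 N·m clockwise.
Speaker: 15 × 10 = 150 N down at 6.2 m → arm 1.1 m, τ = 150 × 1.1 = 165 N·m clockwise.
Sandbag: 16 × 10 = 160 N down at 3.2 m → arm 4.1 m, τ = 160 × 4.1 = 656 N·m clockwise.
Weight: 32 × 10 = 320 N down at 1.7 m → arm 5.6 m, τ = 320 × 5.6 = 1792 N·m clockwise.
Net load moment about support A = 3306 N·m clockwise.
Reaction R at support B is upward at 0 m, arm 7.3 m → moment R × 7.3 counterclockwise.
Setting net torque to zero: R × 7.3 = 3306 → R = 453 N.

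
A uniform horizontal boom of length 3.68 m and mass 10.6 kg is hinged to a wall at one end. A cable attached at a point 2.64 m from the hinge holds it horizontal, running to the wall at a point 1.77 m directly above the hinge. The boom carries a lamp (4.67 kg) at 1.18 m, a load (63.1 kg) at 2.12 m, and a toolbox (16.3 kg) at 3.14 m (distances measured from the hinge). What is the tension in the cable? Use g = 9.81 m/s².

T ≈ 1400 N

Take moments about the hinge.
Beam weight: 10.6 × 9.81 = 104 N down at 1.84 m → arm 1.84 m, τ = 104 × 1.84 = 191.4 N·m clockwise.
Lamp: 4.67 × 9.81 = 45.81 N down at 1.18 m → arm 1.18 m, τ = 45.81 × 1.18 = 54.06 N·m clockwise.
Load: 63.1 × 9.81 = 619 N down at 2.12 m → arm 2.12 m, τ = 619 × 2.12 = 1312 N·m clockwise.
Toolbox: 16.3 × 9.81 = 159.9 N down at 3.14 m → arm 3.14 m, τ = 159.9 × 3.14 = 502.1 N·m clockwise.
Total clockwise load moment = 2060 N·m.
The cable tension T acts at 2.64 m; only its component perpendicular to the boom, T sinθ, produces torque. sinθ = h/√(h²+d²) = 1.77/√(1.77²+2.64²) = 0.5569.
Setting net torque to zero: T × 2.64 × 0.5569 = 2060 → T = 2060 / 1.47 = 1400 N.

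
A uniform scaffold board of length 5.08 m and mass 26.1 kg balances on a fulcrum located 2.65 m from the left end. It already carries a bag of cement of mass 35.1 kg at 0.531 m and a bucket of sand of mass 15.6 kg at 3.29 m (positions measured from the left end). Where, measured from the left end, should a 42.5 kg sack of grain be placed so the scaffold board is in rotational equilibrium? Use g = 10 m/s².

x ≈ 4.23 m from the left end

Choose the fulcrum (at 2.65 m from the left end) as the axis so the support reaction has zero arm there.
Beam weight: 26.1 × 10 = 261 N down at 2.54 m → arm 0.11 m, τ = 261 × 0.11 = 28.71 N·m counterclockwise.
Bag of cement: 35.1 × 10 = 351 N down at 0.531 m → arm 2.119 m, τ = 351 × 2.119 = 743.8 N·m counterclockwise.
Bucket of sand: 15.6 × 10 = 156 N down at 3.29 m → arm 0.64 m, τ = 156 × 0.64 = 99.84 N·m clockwise.
Net moment of existing loads = 672.7 N·m counterclockwise.
The sack of grain weighs 42.5 × 10 = 425 N and must supply an equal clockwise moment, so its lever arm about the fulcrum is 672.7 / 425 = 1.58 m.
That puts it at 2.65 + 1.58 = 4.23 m from the left end.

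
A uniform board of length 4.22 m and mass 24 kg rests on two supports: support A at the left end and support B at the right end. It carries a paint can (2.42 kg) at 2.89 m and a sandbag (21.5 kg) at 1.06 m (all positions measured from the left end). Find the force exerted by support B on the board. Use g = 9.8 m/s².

R_B ≈ 187 N

Choose support A as the axis so its reaction then has zero moment arm.
Beam weight: 24 × 9.8 = 235.2 N down at 2.11 m → arm 2.11 m, τ = 235.2 × 2.11 = 496.3 N·m clockwise.
Paint can: 2.42 × 9.8 = 23.72 N down at 2.89 m → arm 2.89 m, τ = 23.72 × 2.89 = 68.55 N·m clockwise.
Sandbag: 21.5 × 9.8 = 210.7 N down at 1.06 m → arm 1.06 m, τ = 210.7 × 1.06 = 223.3 N·m clockwise.
Net load moment about support A = 788.2 N·m clockwise.
Reaction R at support B is upward at 4.22 m, arm 4.22 m → moment R × 4.22 counterclockwise.
Στ = 0 ⇒ R × 4.22 = 788.2 ⇒ R = 187 N.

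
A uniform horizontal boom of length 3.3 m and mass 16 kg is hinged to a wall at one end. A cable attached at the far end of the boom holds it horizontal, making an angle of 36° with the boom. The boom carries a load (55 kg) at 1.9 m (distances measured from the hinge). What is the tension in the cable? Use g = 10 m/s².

T ≈ 675 N

Choose the hinge as the axis so the unknown hinge reaction has zero arm there.
Beam weight: 16 × 10 = 160 N down at 1.65 m → arm 1.65 m, τ = 160 × 1.65 = 264 N·m clockwise.
Load: 55 × 10 = 550 N down at 1.9 m → arm 1.9 m, τ = 550 × 1.9 = 1045 N·m clockwise.
Total clockwise load moment = 1309 N·m.
The cable tension T acts at 3.3 m; only its component perpendicular to the boom, T sinθ, produces torque. sin 36° = 0.5878.
Balancing moments: T × 3.3 × 0.5878 = 1309, giving T = 1309 / 1.94 = 675 N.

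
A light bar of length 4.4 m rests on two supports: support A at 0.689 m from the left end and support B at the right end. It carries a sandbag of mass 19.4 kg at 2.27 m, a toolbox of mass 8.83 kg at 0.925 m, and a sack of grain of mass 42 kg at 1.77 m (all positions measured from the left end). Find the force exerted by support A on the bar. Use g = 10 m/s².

R_A ≈ 492 N

Take moments about support B.
Sandbag: 19.4 × 10 = 194 N down at 2.27 m → arm 2.13 m, τ = 194 × 2.13 = 413.2 N·m counterclockwise.
Toolbox: 8.83 × 10 = 88.3 N down at 0.925 m → arm 3.475 m, τ = 88.3 × 3.475 = 306.8 N·m counterclockwise.
Sack of grain: 42 × 10 = 420 N down at 1.77 m → arm 2.63 m, τ = 420 × 2.63 = 1105 N·m counterclockwise.
Net load moment about support B = 1825 N·m counterclockwise.
Reaction R at support A is upward at 0.689 m, arm 3.711 m → moment R × 3.711 clockwise.
Setting net torque to zero: R × 3.711 = 1825 → R = 492 N.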